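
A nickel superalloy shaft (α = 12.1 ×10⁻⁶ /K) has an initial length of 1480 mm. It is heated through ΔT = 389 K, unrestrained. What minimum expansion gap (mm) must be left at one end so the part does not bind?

6.97 mm

ΔL = α·L₀·ΔT = 12.1×10⁻⁶ × 1480 mm × 389.0 K = 6.97 mm.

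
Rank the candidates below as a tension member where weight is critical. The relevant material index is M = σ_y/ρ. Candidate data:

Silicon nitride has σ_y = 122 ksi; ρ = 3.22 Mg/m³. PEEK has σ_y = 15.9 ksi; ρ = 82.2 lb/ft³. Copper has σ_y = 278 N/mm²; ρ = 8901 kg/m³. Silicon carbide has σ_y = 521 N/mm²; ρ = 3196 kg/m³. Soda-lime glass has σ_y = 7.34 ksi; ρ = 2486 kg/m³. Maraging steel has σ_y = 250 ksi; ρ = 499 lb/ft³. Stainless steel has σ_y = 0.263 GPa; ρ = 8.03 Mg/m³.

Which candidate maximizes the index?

silicon nitride

After converting to SI:
  silicon nitride: σ_y = 841.2 MPa, ρ = 3220 kg/m³
  PEEK: σ_y = 109.6 MPa, ρ = 1317 kg/m³
  copper: σ_y = 278.0 MPa, ρ = 8901 kg/m³
  silicon carbide: σ_y = 521.0 MPa, ρ = 3196 kg/m³
  soda-lime glass: σ_y = 50.61 MPa, ρ = 2486 kg/m³
  maraging steel: σ_y = 1724 MPa, ρ = 7993 kg/m³
  stainless steel: σ_y = 263.0 MPa, ρ = 8030 kg/m³
  silicon nitride: M = 261 kN·m/kg
  maraging steel: M = 216 kN·m/kg
  silicon carbide: M = 163 kN·m/kg
  PEEK: M = 83.3 kN·m/kg
  stainless steel: M = 32.8 kN·m/kg
  copper: M = 31.2 kN·m/kg
  soda-lime glass: M = 20.4 kN·m/kg
Silicon nitride ranks first.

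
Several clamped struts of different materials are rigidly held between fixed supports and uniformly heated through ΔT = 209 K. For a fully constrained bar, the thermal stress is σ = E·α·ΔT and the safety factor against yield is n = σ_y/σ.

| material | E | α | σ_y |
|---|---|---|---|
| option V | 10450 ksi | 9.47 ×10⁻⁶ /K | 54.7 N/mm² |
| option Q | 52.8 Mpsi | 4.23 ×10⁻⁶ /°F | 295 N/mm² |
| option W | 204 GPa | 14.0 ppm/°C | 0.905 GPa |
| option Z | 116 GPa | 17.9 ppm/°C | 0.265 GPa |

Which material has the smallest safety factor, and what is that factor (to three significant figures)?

In consistent units (E in GPa, α in ×10⁻⁶/K, σ_y in MPa):
  option V: E = 72.05, α = 9.47, σ_y = 54.70 → σ = 143 MPa, n = 0.384
  option Q: E = 364.0, α = 7.61, σ_y = 295.0 → σ = 579 MPa, n = 0.509
  option W: E = 204.0, α = 14.0, σ_y = 905.0 → σ = 597 MPa, n = 1.52
  option Z: E = 116.0, α = 17.9, σ_y = 265.0 → σ = 434 MPa, n = 0.611
Smallest n: option V with n = 0.384.

option V, n = 0.384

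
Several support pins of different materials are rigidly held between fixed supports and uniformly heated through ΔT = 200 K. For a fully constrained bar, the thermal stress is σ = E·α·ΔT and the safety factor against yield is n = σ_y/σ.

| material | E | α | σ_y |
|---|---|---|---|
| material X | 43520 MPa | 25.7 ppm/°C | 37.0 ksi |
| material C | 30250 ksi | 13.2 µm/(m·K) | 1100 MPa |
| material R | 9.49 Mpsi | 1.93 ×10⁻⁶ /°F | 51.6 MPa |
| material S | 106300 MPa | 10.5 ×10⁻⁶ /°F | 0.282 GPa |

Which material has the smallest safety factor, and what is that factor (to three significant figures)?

material S, n = 0.702

In consistent units (E in GPa, α in ×10⁻⁶/K, σ_y in MPa):
  material X: E = 43.52, α = 25.7, σ_y = 255.1 → σ = 224 MPa, n = 1.14
  material C: E = 208.6, α = 13.2, σ_y = 1100 → σ = 551 MPa, n = 2.00
  material R: E = 65.43, α = 3.47, σ_y = 51.60 → σ = 45.5 MPa, n = 1.14
  material S: E = 106.3, α = 18.9, σ_y = 282.0 → σ = 402 MPa, n = 0.702
The minimum is material S at n = 0.702.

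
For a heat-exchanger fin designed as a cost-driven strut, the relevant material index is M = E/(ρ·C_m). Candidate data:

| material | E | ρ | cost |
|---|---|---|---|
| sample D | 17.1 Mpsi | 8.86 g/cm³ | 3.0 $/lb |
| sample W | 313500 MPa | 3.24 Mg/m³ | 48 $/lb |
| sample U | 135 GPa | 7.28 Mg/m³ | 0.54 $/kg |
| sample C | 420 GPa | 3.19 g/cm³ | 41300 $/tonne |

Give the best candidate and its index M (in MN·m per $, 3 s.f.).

Putting every candidate on a common basis:
  sample D: E = 117.9 GPa, ρ = 8860 kg/m³, cost = 6.614 $/kg
  sample W: E = 313.5 GPa, ρ = 3240 kg/m³, cost = 105.8 $/kg
  sample U: E = 135.0 GPa, ρ = 7280 kg/m³, cost = 0.5400 $/kg
  sample C: E = 420.0 GPa, ρ = 3190 kg/m³, cost = 41.30 $/kg
  sample U: M = 34.3 MN·m per $
  sample C: M = 3.19 MN·m per $
  sample D: M = 2.01 MN·m per $
  sample W: M = 0.914 MN·m per $
Sample U has the largest M.

sample U, M = 34.3 MN·m per $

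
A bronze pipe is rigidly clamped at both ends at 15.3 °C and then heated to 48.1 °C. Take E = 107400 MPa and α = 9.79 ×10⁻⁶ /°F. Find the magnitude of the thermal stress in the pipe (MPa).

E = 107400 MPa = 107.4 GPa.
α = 9.79×10⁻⁶/°F × 9/5 = 17.6×10⁻⁶/K.
ΔT = 32.80 K. Constrained thermal stress σ = E·α·ΔT = 107.4×10³ MPa × 17.6×10⁻⁶ × 32.80 = 62.1 MPa (compressive).

62.1 MPa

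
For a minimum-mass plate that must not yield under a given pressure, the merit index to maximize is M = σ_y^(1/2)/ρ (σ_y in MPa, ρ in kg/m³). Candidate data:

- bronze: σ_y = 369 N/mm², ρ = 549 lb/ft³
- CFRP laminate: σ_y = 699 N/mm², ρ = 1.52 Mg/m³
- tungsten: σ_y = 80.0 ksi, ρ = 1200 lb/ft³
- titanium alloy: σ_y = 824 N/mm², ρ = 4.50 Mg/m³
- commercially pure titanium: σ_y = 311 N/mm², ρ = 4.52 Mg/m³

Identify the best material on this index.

CFRP laminate

Normalizing units and computing the index:
  bronze: σ_y = 369.0 MPa, ρ = 8794 kg/m³
  CFRP laminate: σ_y = 699.0 MPa, ρ = 1520 kg/m³
  tungsten: σ_y = 551.6 MPa, ρ = 19220 kg/m³
  titanium alloy: σ_y = 824.0 MPa, ρ = 4500 kg/m³
  commercially pure titanium: σ_y = 311.0 MPa, ρ = 4520 kg/m³
  CFRP laminate: M = 17.4×10⁻³
  titanium alloy: M = 6.38×10⁻³
  commercially pure titanium: M = 3.90×10⁻³
  bronze: M = 2.18×10⁻³
  tungsten: M = 1.22×10⁻³
CFRP laminate ranks first.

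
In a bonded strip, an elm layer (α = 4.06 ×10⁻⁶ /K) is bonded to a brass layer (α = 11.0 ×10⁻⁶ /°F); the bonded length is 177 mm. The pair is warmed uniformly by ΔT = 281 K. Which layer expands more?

brass

brass: α = 11.0×10⁻⁶/°F × 9/5 = 19.8×10⁻⁶/K.
α(elm) = 4.06×10⁻⁶/K vs α(brass) = 19.8×10⁻⁶/K.
Higher α expands more for the same ΔT: brass.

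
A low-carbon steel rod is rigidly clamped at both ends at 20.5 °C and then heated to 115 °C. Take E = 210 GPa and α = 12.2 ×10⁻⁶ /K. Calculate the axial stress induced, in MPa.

ΔT = 94.50 K. Constrained thermal stress σ = E·α·ΔT = 210.0×10³ MPa × 12.2×10⁻⁶ × 94.50 = 242 MPa (compressive).

242 MPa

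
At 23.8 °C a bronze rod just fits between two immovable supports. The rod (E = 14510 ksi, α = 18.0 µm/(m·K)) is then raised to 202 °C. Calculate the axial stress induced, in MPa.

E = 14510 ksi = 100.0 GPa.
ΔT = 178.2 K. Constrained thermal stress σ = E·α·ΔT = 100.0×10³ MPa × 18.0×10⁻⁶ × 178.2 = 321 MPa (compressive).

321 MPa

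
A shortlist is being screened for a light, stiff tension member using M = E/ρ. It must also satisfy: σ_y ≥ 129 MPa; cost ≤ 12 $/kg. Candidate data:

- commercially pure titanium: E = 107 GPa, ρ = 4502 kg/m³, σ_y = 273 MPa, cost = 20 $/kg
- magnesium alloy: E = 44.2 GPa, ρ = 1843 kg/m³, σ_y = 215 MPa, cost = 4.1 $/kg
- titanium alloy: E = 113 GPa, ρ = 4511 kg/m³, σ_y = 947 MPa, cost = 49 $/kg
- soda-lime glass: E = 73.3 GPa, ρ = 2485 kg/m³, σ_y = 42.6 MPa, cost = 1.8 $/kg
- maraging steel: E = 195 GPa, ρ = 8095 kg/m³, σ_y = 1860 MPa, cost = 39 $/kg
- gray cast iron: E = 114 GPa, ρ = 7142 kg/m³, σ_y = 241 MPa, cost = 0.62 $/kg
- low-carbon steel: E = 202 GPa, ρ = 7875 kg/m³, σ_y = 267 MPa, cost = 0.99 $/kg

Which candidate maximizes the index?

low-carbon steel

Screen on constraints: σ_y ≥ 129 MPa; cost ≤ 12 $/kg. Survivors: magnesium alloy, gray cast iron, low-carbon steel.
Per-candidate index values:
  low-carbon steel: M = 25.7 MN·m/kg
  magnesium alloy: M = 24.0 MN·m/kg
  gray cast iron: M = 16.0 MN·m/kg
Low-carbon steel ranks first.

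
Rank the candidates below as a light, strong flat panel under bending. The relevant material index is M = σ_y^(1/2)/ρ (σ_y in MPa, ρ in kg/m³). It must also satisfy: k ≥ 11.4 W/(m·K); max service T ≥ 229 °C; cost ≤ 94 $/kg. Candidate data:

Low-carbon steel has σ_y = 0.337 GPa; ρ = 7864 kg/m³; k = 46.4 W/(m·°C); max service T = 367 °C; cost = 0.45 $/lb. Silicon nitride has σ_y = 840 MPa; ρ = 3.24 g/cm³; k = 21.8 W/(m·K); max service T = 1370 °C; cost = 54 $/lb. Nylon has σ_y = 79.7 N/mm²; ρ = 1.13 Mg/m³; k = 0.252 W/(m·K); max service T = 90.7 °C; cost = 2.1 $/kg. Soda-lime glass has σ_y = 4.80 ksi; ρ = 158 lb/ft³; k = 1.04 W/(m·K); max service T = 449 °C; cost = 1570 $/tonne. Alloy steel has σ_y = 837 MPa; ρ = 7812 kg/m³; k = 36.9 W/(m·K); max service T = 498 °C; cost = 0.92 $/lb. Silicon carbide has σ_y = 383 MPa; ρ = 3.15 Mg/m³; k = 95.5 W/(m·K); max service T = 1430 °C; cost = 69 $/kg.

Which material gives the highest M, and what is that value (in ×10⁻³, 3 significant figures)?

silicon carbide, M = 6.21×10⁻³

Screen on constraints: k ≥ 11.4 W/(m·K); max service T ≥ 229 °C; cost ≤ 94 $/kg. Survivors: low-carbon steel, alloy steel, silicon carbide.
Putting every candidate on a common basis:
  low-carbon steel: σ_y = 337.0 MPa, ρ = 7864 kg/m³
  alloy steel: σ_y = 837.0 MPa, ρ = 7812 kg/m³
  silicon carbide: σ_y = 383.0 MPa, ρ = 3150 kg/m³
  silicon carbide: M = 6.21×10⁻³
  alloy steel: M = 3.70×10⁻³
  low-carbon steel: M = 2.33×10⁻³
The maximum is for silicon carbide.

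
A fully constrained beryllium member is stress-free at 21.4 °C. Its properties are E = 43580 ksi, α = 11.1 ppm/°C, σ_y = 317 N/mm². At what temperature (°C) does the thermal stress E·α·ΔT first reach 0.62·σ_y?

80.3 °C

E = 43580 ksi = 300.5 GPa.
σ_y = 317 N/mm² = 317.0 MPa.
E·α·ΔT = 196.5 MPa ⇒ ΔT = 196.5 / (300.5×10³ × 11.1×10⁻⁶) = 58.93 K.
T = 21.4 + 58.93 = 80.33 °C.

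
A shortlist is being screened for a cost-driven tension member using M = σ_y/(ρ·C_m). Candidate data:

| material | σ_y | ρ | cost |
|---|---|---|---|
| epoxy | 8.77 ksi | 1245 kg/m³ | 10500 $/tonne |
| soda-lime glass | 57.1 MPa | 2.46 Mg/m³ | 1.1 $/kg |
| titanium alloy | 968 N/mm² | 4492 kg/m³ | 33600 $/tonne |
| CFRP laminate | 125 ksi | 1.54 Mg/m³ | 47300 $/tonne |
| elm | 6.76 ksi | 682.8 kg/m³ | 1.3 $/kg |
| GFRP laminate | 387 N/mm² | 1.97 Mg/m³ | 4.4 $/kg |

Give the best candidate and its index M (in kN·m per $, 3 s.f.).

elm, M = 52.5 kN·m per $

In SI units:
  epoxy: σ_y = 60.47 MPa, ρ = 1245 kg/m³, cost = 10.50 $/kg
  soda-lime glass: σ_y = 57.10 MPa, ρ = 2460 kg/m³, cost = 1.100 $/kg
  titanium alloy: σ_y = 968.0 MPa, ρ = 4492 kg/m³, cost = 33.60 $/kg
  CFRP laminate: σ_y = 861.8 MPa, ρ = 1540 kg/m³, cost = 47.30 $/kg
  elm: σ_y = 46.61 MPa, ρ = 682.8 kg/m³, cost = 1.300 $/kg
  GFRP laminate: σ_y = 387.0 MPa, ρ = 1970 kg/m³, cost = 4.400 $/kg
  elm: M = 52.5 kN·m per $
  GFRP laminate: M = 44.6 kN·m per $
  soda-lime glass: M = 21.1 kN·m per $
  CFRP laminate: M = 11.8 kN·m per $
  titanium alloy: M = 6.41 kN·m per $
  epoxy: M = 4.63 kN·m per $
Elm ranks first.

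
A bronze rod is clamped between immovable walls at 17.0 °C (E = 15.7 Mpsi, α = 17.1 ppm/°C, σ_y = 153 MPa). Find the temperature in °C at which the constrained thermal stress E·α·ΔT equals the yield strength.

E = 15.7 Mpsi = 108.2 GPa.
E·α·ΔT = 153.0 MPa ⇒ ΔT = 153.0 / (108.2×10³ × 17.1×10⁻⁶) = 82.66 K.
T = 17.0 + 82.66 = 99.66 °C.

99.7 °C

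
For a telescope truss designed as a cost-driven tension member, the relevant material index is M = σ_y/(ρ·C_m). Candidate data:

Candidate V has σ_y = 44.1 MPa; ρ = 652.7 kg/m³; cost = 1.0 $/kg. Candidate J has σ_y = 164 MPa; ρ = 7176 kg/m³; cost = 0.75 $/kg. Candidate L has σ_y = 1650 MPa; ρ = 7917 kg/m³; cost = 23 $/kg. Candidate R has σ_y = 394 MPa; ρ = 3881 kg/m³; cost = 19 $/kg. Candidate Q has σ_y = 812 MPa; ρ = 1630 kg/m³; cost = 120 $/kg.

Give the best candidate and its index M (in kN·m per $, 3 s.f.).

candidate V, M = 67.6 kN·m per $

Computing M directly (units already consistent):
  candidate V: M = 67.6 kN·m per $
  candidate J: M = 30.5 kN·m per $
  candidate L: M = 9.06 kN·m per $
  candidate R: M = 5.34 kN·m per $
  candidate Q: M = 4.15 kN·m per $
Candidate V ranks first.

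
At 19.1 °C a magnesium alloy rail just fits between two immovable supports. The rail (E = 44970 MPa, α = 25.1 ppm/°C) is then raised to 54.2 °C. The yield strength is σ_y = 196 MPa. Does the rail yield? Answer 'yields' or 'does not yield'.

E = 44970 MPa = 44.97 GPa.
ΔT = 35.10 K. Constrained thermal stress σ = E·α·ΔT = 44.97×10³ MPa × 25.1×10⁻⁶ × 35.10 = 39.6 MPa (compressive).
Compare to σ_y = 196 MPa: σ < σ_y, so it does not yield.

does not yield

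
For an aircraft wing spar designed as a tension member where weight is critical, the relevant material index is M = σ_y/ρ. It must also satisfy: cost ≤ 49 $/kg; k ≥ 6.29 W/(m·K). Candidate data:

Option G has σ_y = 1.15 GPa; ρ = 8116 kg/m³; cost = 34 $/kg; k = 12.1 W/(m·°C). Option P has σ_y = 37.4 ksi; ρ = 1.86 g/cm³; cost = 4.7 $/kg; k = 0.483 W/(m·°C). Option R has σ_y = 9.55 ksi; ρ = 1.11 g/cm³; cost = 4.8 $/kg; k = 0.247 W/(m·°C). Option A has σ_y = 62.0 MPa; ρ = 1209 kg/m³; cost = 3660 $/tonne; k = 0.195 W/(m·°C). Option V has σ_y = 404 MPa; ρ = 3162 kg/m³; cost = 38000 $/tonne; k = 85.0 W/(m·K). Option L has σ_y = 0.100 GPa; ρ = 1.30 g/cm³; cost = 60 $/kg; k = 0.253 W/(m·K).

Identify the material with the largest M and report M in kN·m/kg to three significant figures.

option G, M = 142 kN·m/kg

Screen on constraints: cost ≤ 49 $/kg; k ≥ 6.29 W/(m·K). Survivors: option G, option V.
Normalizing units and computing the index:
  option G: σ_y = 1150 MPa, ρ = 8116 kg/m³
  option V: σ_y = 404.0 MPa, ρ = 3162 kg/m³
  option G: M = 142 kN·m/kg
  option V: M = 128 kN·m/kg
Highest index: option G.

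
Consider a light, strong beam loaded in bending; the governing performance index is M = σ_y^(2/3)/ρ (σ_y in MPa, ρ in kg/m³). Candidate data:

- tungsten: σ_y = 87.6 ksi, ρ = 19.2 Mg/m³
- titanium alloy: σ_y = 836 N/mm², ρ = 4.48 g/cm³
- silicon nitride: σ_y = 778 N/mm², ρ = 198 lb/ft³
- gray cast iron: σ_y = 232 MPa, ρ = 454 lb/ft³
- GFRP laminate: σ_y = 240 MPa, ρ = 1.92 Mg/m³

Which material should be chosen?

silicon nitride

Normalizing units and computing the index:
  tungsten: σ_y = 604.0 MPa, ρ = 19200 kg/m³
  titanium alloy: σ_y = 836.0 MPa, ρ = 4480 kg/m³
  silicon nitride: σ_y = 778.0 MPa, ρ = 3172 kg/m³
  gray cast iron: σ_y = 232.0 MPa, ρ = 7272 kg/m³
  GFRP laminate: σ_y = 240.0 MPa, ρ = 1920 kg/m³
  silicon nitride: M = 26.7×10⁻³
  GFRP laminate: M = 20.1×10⁻³
  titanium alloy: M = 19.8×10⁻³
  gray cast iron: M = 5.19×10⁻³
  tungsten: M = 3.72×10⁻³
Silicon nitride has the largest M.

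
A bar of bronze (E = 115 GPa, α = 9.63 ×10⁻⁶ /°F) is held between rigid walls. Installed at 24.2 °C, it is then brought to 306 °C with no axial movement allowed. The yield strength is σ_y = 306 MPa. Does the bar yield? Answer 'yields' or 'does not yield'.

α = 9.63×10⁻⁶/°F × 9/5 = 17.3×10⁻⁶/K.
ΔT = 281.8 K. Constrained thermal stress σ = E·α·ΔT = 115.0×10³ MPa × 17.3×10⁻⁶ × 281.8 = 562 MPa (compressive).
Compare to σ_y = 306 MPa: σ ≥ σ_y, so it yields.

yields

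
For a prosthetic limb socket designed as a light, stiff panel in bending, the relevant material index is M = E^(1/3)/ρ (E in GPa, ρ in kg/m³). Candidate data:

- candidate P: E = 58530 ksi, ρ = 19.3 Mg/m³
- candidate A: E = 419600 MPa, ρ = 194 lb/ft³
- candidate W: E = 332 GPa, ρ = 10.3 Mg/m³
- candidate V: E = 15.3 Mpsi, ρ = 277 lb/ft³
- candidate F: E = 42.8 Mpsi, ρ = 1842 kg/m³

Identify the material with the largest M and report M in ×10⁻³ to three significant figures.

candidate F, M = 3.61×10⁻³

After converting to SI:
  candidate P: E = 403.6 GPa, ρ = 19300 kg/m³
  candidate A: E = 419.6 GPa, ρ = 3108 kg/m³
  candidate W: E = 332.0 GPa, ρ = 10300 kg/m³
  candidate V: E = 105.5 GPa, ρ = 4437 kg/m³
  candidate F: E = 295.1 GPa, ρ = 1842 kg/m³
  candidate F: M = 3.61×10⁻³
  candidate A: M = 2.41×10⁻³
  candidate V: M = 1.06×10⁻³
  candidate W: M = 0.672×10⁻³
  candidate P: M = 0.383×10⁻³
Candidate F ranks first.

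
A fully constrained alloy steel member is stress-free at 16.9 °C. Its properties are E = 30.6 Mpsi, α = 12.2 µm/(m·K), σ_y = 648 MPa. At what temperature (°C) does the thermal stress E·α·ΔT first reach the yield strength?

E = 30.6 Mpsi = 211.0 GPa.
E·α·ΔT = 648.0 MPa ⇒ ΔT = 648.0 / (211.0×10³ × 12.2×10⁻⁶) = 251.8 K.
T = 16.9 + 251.8 = 268.7 °C.

269 °C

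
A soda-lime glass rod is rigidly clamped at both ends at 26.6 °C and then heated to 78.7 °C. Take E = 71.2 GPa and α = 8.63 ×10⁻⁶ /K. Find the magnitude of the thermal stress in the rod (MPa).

ΔT = 52.10 K. Constrained thermal stress σ = E·α·ΔT = 71.20×10³ MPa × 8.63×10⁻⁶ × 52.10 = 32.0 MPa (compressive).

32.0 MPa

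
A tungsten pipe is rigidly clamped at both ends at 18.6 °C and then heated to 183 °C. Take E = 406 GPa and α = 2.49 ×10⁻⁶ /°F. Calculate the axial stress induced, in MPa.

α = 2.49×10⁻⁶/°F × 9/5 = 4.48×10⁻⁶/K.
ΔT = 164.4 K. Constrained thermal stress σ = E·α·ΔT = 406.0×10³ MPa × 4.48×10⁻⁶ × 164.4 = 299 MPa (compressive).

299 MPa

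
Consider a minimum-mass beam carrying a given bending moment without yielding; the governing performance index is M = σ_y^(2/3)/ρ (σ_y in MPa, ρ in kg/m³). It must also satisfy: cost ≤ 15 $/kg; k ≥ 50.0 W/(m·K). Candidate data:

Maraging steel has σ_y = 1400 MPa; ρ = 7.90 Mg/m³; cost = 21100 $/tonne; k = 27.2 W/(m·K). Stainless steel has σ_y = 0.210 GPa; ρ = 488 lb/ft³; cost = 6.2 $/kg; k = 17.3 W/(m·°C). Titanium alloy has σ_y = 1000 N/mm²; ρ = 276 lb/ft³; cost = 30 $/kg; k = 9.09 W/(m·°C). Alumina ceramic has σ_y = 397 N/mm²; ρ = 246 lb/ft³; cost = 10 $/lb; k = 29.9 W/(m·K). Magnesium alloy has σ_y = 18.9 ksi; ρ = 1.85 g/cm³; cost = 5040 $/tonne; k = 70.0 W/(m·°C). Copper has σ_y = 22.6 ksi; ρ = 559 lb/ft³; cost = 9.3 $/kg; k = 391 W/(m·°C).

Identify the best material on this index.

Screen on constraints: cost ≤ 15 $/kg; k ≥ 50.0 W/(m·K). Survivors: magnesium alloy, copper.
Convert each candidate to consistent units, then evaluate M:
  magnesium alloy: σ_y = 130.3 MPa, ρ = 1850 kg/m³
  copper: σ_y = 155.8 MPa, ρ = 8954 kg/m³
  magnesium alloy: M = 13.9×10⁻³
  copper: M = 3.23×10⁻³
Magnesium alloy ranks first.

magnesium alloy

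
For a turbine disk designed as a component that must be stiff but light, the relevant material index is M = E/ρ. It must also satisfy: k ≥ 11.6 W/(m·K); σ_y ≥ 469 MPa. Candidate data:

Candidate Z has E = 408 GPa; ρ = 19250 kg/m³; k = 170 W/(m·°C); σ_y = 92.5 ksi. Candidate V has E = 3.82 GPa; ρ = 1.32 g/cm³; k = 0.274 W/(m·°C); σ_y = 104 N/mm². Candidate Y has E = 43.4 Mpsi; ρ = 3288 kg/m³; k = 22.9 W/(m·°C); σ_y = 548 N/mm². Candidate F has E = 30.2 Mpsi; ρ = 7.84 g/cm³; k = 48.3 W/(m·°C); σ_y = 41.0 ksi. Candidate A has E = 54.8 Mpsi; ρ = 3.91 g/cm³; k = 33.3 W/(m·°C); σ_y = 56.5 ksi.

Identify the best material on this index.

candidate Y

Screen on constraints: k ≥ 11.6 W/(m·K); σ_y ≥ 469 MPa. Survivors: candidate Z, candidate Y.
Normalizing units and computing the index:
  candidate Z: E = 408.0 GPa, ρ = 19250 kg/m³
  candidate Y: E = 299.2 GPa, ρ = 3288 kg/m³
  candidate Y: M = 91.0 MN·m/kg
  candidate Z: M = 21.2 MN·m/kg
Candidate Y ranks first.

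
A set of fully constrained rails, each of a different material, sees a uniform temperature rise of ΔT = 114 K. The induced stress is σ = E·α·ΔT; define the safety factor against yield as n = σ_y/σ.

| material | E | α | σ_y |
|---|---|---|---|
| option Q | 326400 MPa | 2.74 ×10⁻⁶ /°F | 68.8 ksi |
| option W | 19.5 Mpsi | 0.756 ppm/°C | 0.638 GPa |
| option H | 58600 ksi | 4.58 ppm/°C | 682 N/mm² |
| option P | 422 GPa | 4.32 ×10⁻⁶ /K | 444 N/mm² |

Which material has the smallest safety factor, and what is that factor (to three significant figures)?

With everything in SI (GPa, ×10⁻⁶/K, MPa):
  option Q: E = 326.4, α = 4.93, σ_y = 474.4 → σ = 184 MPa, n = 2.58
  option W: E = 134.4, α = 0.756, σ_y = 638.0 → σ = 11.6 MPa, n = 55.1
  option H: E = 404.0, α = 4.58, σ_y = 682.0 → σ = 211 MPa, n = 3.23
  option P: E = 422.0, α = 4.32, σ_y = 444.0 → σ = 208 MPa, n = 2.14
The minimum is option P at n = 2.14.

option P, n = 2.14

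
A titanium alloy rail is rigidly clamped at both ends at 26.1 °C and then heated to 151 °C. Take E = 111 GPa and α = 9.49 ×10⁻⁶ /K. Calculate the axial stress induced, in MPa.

132 MPa

ΔT = 124.9 K. Constrained thermal stress σ = E·α·ΔT = 111.0×10³ MPa × 9.49×10⁻⁶ × 124.9 = 132 MPa (compressive).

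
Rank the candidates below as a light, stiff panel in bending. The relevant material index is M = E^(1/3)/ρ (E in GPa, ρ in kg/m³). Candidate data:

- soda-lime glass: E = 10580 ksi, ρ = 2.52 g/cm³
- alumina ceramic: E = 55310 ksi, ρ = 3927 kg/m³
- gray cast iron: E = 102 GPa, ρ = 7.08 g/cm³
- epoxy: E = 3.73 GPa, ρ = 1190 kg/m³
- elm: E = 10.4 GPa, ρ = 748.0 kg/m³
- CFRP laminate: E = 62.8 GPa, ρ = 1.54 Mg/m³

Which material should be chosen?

elm

Normalizing units and computing the index:
  soda-lime glass: E = 72.95 GPa, ρ = 2520 kg/m³
  alumina ceramic: E = 381.3 GPa, ρ = 3927 kg/m³
  gray cast iron: E = 102.0 GPa, ρ = 7080 kg/m³
  epoxy: E = 3.730 GPa, ρ = 1190 kg/m³
  elm: E = 10.40 GPa, ρ = 748.0 kg/m³
  CFRP laminate: E = 62.80 GPa, ρ = 1540 kg/m³
  elm: M = 2.92×10⁻³
  CFRP laminate: M = 2.58×10⁻³
  alumina ceramic: M = 1.85×10⁻³
  soda-lime glass: M = 1.66×10⁻³
  epoxy: M = 1.30×10⁻³
  gray cast iron: M = 0.660×10⁻³
Elm ranks first.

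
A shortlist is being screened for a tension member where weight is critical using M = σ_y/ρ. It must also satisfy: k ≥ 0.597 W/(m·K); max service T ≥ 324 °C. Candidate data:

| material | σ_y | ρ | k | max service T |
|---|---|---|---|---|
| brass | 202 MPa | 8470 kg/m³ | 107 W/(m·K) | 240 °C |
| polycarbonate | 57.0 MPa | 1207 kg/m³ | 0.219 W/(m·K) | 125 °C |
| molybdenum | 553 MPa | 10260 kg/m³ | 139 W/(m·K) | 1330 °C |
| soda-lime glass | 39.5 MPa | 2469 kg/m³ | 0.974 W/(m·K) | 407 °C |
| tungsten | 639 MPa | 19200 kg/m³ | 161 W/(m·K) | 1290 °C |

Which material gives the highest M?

molybdenum

Screen on constraints: k ≥ 0.597 W/(m·K); max service T ≥ 324 °C. Survivors: molybdenum, soda-lime glass, tungsten.
Computing M directly (units already consistent):
  molybdenum: M = 53.9 kN·m/kg
  tungsten: M = 33.3 kN·m/kg
  soda-lime glass: M = 16.0 kN·m/kg
Highest index: molybdenum.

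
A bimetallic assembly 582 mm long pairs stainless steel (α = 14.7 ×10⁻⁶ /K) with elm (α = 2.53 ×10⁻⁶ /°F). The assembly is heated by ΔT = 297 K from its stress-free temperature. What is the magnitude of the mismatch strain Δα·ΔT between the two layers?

elm: α = 2.53×10⁻⁶/°F × 9/5 = 4.55×10⁻⁶/K.
Δα = |14.7 − 4.55|×10⁻⁶/K = 10.1×10⁻⁶/K.
Mismatch strain = Δα·ΔT = 10.1×10⁻⁶ × 297.0 = 3.01×10⁻³.

3.01×10⁻³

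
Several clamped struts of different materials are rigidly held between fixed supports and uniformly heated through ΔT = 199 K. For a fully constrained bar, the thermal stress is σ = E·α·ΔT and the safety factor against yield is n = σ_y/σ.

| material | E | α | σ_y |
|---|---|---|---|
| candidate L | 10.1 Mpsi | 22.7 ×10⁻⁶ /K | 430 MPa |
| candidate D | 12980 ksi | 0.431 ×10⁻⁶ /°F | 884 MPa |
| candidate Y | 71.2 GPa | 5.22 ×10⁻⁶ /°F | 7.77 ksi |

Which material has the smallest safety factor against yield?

candidate Y

Converting E to GPa, α to ×10⁻⁶/K, σ_y to MPa, then σ and n for each:
  candidate L: E = 69.64, α = 22.7, σ_y = 430.0 → σ = 315 MPa, n = 1.37
  candidate D: E = 89.49, α = 0.776, σ_y = 884.0 → σ = 13.8 MPa, n = 64.0
  candidate Y: E = 71.20, α = 9.40, σ_y = 53.57 → σ = 133 MPa, n = 0.402
Candidate Y has the lowest safety factor, n = 0.402.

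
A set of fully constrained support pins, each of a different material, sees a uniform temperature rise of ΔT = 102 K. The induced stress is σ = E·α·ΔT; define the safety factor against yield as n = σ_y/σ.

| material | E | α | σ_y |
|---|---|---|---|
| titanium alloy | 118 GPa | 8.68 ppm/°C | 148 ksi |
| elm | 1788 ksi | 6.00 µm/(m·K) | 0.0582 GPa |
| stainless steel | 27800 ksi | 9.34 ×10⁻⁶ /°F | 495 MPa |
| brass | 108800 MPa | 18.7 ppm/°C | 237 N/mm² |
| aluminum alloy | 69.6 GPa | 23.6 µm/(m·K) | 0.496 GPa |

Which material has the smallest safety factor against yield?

In consistent units (E in GPa, α in ×10⁻⁶/K, σ_y in MPa):
  titanium alloy: E = 118.0, α = 8.68, σ_y = 1020 → σ = 104 MPa, n = 9.77
  elm: E = 12.33, α = 6.00, σ_y = 58.20 → σ = 7.54 MPa, n = 7.71
  stainless steel: E = 191.7, α = 16.8, σ_y = 495.0 → σ = 329 MPa, n = 1.51
  brass: E = 108.8, α = 18.7, σ_y = 237.0 → σ = 208 MPa, n = 1.14
  aluminum alloy: E = 69.60, α = 23.6, σ_y = 496.0 → σ = 168 MPa, n = 2.96
The minimum is brass at n = 1.14.

brass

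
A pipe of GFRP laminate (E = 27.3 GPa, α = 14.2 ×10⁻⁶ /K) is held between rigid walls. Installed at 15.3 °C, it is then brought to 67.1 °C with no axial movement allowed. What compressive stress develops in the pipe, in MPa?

20.1 MPa

ΔT = 51.80 K. Constrained thermal stress σ = E·α·ΔT = 27.30×10³ MPa × 14.2×10⁻⁶ × 51.80 = 20.1 MPa (compressive).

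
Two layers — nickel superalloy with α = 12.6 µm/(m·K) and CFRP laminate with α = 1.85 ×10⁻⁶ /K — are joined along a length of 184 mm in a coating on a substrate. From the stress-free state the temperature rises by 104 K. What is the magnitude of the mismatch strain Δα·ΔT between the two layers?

Δα = |12.6 − 1.85|×10⁻⁶/K = 10.8×10⁻⁶/K.
Mismatch strain = Δα·ΔT = 10.8×10⁻⁶ × 104.0 = 1.12×10⁻³.

1.12×10⁻³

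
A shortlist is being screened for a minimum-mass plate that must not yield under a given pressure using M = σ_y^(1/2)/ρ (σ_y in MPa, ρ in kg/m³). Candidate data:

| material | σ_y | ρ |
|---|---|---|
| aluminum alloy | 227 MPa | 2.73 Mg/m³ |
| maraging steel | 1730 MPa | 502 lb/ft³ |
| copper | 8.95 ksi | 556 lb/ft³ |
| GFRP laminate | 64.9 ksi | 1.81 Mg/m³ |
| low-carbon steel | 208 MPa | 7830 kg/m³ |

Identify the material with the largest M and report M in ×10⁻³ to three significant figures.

GFRP laminate, M = 11.7×10⁻³

Putting every candidate on a common basis:
  aluminum alloy: σ_y = 227.0 MPa, ρ = 2730 kg/m³
  maraging steel: σ_y = 1730 MPa, ρ = 8041 kg/m³
  copper: σ_y = 61.71 MPa, ρ = 8906 kg/m³
  GFRP laminate: σ_y = 447.5 MPa, ρ = 1810 kg/m³
  low-carbon steel: σ_y = 208.0 MPa, ρ = 7830 kg/m³
  GFRP laminate: M = 11.7×10⁻³
  aluminum alloy: M = 5.52×10⁻³
  maraging steel: M = 5.17×10⁻³
  low-carbon steel: M = 1.84×10⁻³
  copper: M = 0.882×10⁻³
GFRP laminate ranks first.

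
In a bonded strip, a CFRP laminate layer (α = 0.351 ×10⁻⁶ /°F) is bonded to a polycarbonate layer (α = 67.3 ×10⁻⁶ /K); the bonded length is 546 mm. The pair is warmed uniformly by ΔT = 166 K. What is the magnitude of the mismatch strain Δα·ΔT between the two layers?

CFRP laminate: α = 0.351×10⁻⁶/°F × 9/5 = 0.632×10⁻⁶/K.
Δα = |0.632 − 67.3|×10⁻⁶/K = 66.7×10⁻⁶/K.
Mismatch strain = Δα·ΔT = 66.7×10⁻⁶ × 166.0 = 0.0111.

0.0111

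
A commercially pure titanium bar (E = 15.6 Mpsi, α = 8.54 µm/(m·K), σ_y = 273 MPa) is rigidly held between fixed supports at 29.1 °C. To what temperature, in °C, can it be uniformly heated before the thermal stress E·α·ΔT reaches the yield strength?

E = 15.6 Mpsi = 107.6 GPa.
E·α·ΔT = 273.0 MPa ⇒ ΔT = 273.0 / (107.6×10³ × 8.54×10⁻⁶) = 297.2 K.
T = 29.1 + 297.2 = 326.3 °C.

326 °C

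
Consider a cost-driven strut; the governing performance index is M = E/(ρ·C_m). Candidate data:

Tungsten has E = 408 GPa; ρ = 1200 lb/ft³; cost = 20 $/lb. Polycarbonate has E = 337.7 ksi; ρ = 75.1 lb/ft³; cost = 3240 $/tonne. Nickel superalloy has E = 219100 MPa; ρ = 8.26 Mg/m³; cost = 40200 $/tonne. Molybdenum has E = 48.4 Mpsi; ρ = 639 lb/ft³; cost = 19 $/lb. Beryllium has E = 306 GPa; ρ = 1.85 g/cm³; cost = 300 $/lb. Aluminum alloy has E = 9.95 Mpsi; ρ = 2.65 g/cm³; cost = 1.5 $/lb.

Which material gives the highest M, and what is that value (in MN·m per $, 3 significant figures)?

aluminum alloy, M = 7.83 MN·m per $

Normalizing units and computing the index:
  tungsten: E = 408.0 GPa, ρ = 19220 kg/m³, cost = 44.09 $/kg
  polycarbonate: E = 2.328 GPa, ρ = 1203 kg/m³, cost = 3.240 $/kg
  nickel superalloy: E = 219.1 GPa, ρ = 8260 kg/m³, cost = 40.20 $/kg
  molybdenum: E = 333.7 GPa, ρ = 10240 kg/m³, cost = 41.89 $/kg
  beryllium: E = 306.0 GPa, ρ = 1850 kg/m³, cost = 661.4 $/kg
  aluminum alloy: E = 68.60 GPa, ρ = 2650 kg/m³, cost = 3.307 $/kg
  aluminum alloy: M = 7.83 MN·m per $
  molybdenum: M = 0.778 MN·m per $
  nickel superalloy: M = 0.660 MN·m per $
  polycarbonate: M = 0.597 MN·m per $
  tungsten: M = 0.481 MN·m per $
  beryllium: M = 0.250 MN·m per $
Highest index: aluminum alloy.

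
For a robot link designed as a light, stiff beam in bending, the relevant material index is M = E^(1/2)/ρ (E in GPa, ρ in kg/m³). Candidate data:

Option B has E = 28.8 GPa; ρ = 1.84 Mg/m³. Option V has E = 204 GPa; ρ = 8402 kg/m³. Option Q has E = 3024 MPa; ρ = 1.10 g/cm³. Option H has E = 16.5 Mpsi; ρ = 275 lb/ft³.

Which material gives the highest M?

After converting to SI:
  option B: E = 28.80 GPa, ρ = 1840 kg/m³
  option V: E = 204.0 GPa, ρ = 8402 kg/m³
  option Q: E = 3.024 GPa, ρ = 1100 kg/m³
  option H: E = 113.8 GPa, ρ = 4405 kg/m³
  option B: M = 2.92×10⁻³
  option H: M = 2.42×10⁻³
  option V: M = 1.70×10⁻³
  option Q: M = 1.58×10⁻³
Option B ranks first.

option B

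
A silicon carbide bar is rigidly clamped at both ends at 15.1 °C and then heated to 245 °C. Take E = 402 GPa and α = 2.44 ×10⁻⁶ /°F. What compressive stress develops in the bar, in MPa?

406 MPa

α = 2.44×10⁻⁶/°F × 9/5 = 4.39×10⁻⁶/K.
ΔT = 229.9 K. Constrained thermal stress σ = E·α·ΔT = 402.0×10³ MPa × 4.39×10⁻⁶ × 229.9 = 406 MPa (compressive).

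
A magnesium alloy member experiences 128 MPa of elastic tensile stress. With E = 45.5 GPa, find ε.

ε = σ/E = 128 / 45500 = 2.81×10⁻³.

2.81×10⁻³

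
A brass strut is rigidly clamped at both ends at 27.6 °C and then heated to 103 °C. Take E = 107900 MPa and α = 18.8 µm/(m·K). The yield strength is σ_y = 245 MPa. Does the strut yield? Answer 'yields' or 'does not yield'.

E = 107900 MPa = 107.9 GPa.
ΔT = 75.40 K. Constrained thermal stress σ = E·α·ΔT = 107.9×10³ MPa × 18.8×10⁻⁶ × 75.40 = 153 MPa (compressive).
Compare to σ_y = 245 MPa: σ < σ_y, so it does not yield.

does not yield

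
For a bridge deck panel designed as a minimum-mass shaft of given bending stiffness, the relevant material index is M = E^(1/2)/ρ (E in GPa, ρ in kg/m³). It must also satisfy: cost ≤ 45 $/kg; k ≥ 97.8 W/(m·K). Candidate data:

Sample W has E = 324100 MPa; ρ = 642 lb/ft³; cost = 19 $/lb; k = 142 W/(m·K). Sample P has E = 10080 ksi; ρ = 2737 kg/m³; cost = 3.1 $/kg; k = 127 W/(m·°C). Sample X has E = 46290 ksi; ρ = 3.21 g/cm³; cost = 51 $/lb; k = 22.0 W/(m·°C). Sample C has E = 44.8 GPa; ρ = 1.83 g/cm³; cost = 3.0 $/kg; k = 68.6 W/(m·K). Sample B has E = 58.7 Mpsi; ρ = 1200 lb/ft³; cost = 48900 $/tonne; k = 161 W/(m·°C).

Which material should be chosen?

Screen on constraints: cost ≤ 45 $/kg; k ≥ 97.8 W/(m·K). Survivors: sample W, sample P.
Convert each candidate to consistent units, then evaluate M:
  sample W: E = 324.1 GPa, ρ = 10280 kg/m³
  sample P: E = 69.50 GPa, ρ = 2737 kg/m³
  sample P: M = 3.05×10⁻³
  sample W: M = 1.75×10⁻³
Highest index: sample P.

sample P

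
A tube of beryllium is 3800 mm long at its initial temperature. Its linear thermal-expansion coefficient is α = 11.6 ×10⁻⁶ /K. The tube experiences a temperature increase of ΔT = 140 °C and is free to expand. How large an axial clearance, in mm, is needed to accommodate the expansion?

ΔL = α·L₀·ΔT = 11.6×10⁻⁶ × 3800 mm × 140.0 K = 6.17 mm.

6.17 mm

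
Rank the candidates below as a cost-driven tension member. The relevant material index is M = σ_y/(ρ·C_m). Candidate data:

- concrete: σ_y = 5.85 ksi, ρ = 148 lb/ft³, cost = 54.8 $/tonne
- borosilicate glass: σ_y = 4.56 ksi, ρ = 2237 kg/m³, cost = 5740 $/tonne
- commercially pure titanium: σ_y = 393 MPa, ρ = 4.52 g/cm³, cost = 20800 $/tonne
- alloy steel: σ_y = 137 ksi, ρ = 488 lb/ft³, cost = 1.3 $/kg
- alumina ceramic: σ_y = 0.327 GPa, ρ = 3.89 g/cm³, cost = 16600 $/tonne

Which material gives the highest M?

concrete

Normalizing units and computing the index:
  concrete: σ_y = 40.33 MPa, ρ = 2371 kg/m³, cost = 0.05480 $/kg
  borosilicate glass: σ_y = 31.44 MPa, ρ = 2237 kg/m³, cost = 5.740 $/kg
  commercially pure titanium: σ_y = 393.0 MPa, ρ = 4520 kg/m³, cost = 20.80 $/kg
  alloy steel: σ_y = 944.6 MPa, ρ = 7817 kg/m³, cost = 1.300 $/kg
  alumina ceramic: σ_y = 327.0 MPa, ρ = 3890 kg/m³, cost = 16.60 $/kg
  concrete: M = 310 kN·m per $
  alloy steel: M = 93.0 kN·m per $
  alumina ceramic: M = 5.06 kN·m per $
  commercially pure titanium: M = 4.18 kN·m per $
  borosilicate glass: M = 2.45 kN·m per $
Concrete has the largest M.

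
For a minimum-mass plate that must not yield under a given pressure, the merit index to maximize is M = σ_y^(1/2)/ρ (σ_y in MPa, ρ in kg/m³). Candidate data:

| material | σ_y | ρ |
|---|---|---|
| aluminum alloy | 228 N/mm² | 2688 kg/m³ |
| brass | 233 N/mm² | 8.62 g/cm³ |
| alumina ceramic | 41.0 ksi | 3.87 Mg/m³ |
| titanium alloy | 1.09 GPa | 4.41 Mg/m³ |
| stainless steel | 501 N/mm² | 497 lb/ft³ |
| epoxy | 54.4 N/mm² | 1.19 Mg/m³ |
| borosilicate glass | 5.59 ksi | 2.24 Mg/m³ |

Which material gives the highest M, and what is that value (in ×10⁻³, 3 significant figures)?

In SI units:
  aluminum alloy: σ_y = 228.0 MPa, ρ = 2688 kg/m³
  brass: σ_y = 233.0 MPa, ρ = 8620 kg/m³
  alumina ceramic: σ_y = 282.7 MPa, ρ = 3870 kg/m³
  titanium alloy: σ_y = 1090 MPa, ρ = 4410 kg/m³
  stainless steel: σ_y = 501.0 MPa, ρ = 7961 kg/m³
  epoxy: σ_y = 54.40 MPa, ρ = 1190 kg/m³
  borosilicate glass: σ_y = 38.54 MPa, ρ = 2240 kg/m³
  titanium alloy: M = 7.49×10⁻³
  epoxy: M = 6.20×10⁻³
  aluminum alloy: M = 5.62×10⁻³
  alumina ceramic: M = 4.34×10⁻³
  stainless steel: M = 2.81×10⁻³
  borosilicate glass: M = 2.77×10⁻³
  brass: M = 1.77×10⁻³
The maximum is for titanium alloy.

titanium alloy, M = 7.49×10⁻³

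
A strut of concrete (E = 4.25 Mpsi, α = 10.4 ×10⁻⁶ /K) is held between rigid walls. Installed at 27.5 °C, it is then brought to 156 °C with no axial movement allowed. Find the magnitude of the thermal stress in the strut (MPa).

39.2 MPa

E = 4.25 Mpsi = 29.30 GPa.
ΔT = 128.5 K. Constrained thermal stress σ = E·α·ΔT = 29.30×10³ MPa × 10.4×10⁻⁶ × 128.5 = 39.2 MPa (compressive).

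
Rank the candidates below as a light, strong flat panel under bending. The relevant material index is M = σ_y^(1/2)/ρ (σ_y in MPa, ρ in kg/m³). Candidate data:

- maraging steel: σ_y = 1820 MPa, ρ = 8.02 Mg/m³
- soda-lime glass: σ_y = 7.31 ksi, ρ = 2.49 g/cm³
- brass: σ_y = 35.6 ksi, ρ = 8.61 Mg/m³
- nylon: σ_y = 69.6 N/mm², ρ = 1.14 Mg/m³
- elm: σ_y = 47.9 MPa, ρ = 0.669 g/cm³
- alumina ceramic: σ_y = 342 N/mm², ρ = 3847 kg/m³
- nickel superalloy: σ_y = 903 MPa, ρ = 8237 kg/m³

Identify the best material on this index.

After converting to SI:
  maraging steel: σ_y = 1820 MPa, ρ = 8020 kg/m³
  soda-lime glass: σ_y = 50.40 MPa, ρ = 2490 kg/m³
  brass: σ_y = 245.5 MPa, ρ = 8610 kg/m³
  nylon: σ_y = 69.60 MPa, ρ = 1140 kg/m³
  elm: σ_y = 47.90 MPa, ρ = 669.0 kg/m³
  alumina ceramic: σ_y = 342.0 MPa, ρ = 3847 kg/m³
  nickel superalloy: σ_y = 903.0 MPa, ρ = 8237 kg/m³
  elm: M = 10.3×10⁻³
  nylon: M = 7.32×10⁻³
  maraging steel: M = 5.32×10⁻³
  alumina ceramic: M = 4.81×10⁻³
  nickel superalloy: M = 3.65×10⁻³
  soda-lime glass: M = 2.85×10⁻³
  brass: M = 1.82×10⁻³
Highest index: elm.

elm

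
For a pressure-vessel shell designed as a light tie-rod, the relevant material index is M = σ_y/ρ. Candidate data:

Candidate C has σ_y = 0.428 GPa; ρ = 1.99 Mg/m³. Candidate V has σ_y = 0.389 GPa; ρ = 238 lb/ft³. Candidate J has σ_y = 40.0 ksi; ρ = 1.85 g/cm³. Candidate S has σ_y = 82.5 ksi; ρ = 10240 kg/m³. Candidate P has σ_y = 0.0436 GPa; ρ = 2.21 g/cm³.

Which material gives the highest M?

Normalizing units and computing the index:
  candidate C: σ_y = 428.0 MPa, ρ = 1990 kg/m³
  candidate V: σ_y = 389.0 MPa, ρ = 3812 kg/m³
  candidate J: σ_y = 275.8 MPa, ρ = 1850 kg/m³
  candidate S: σ_y = 568.8 MPa, ρ = 10240 kg/m³
  candidate P: σ_y = 43.60 MPa, ρ = 2210 kg/m³
  candidate C: M = 215 kN·m/kg
  candidate J: M = 149 kN·m/kg
  candidate V: M = 102 kN·m/kg
  candidate S: M = 55.5 kN·m/kg
  candidate P: M = 19.7 kN·m/kg
The maximum is for candidate C.

candidate C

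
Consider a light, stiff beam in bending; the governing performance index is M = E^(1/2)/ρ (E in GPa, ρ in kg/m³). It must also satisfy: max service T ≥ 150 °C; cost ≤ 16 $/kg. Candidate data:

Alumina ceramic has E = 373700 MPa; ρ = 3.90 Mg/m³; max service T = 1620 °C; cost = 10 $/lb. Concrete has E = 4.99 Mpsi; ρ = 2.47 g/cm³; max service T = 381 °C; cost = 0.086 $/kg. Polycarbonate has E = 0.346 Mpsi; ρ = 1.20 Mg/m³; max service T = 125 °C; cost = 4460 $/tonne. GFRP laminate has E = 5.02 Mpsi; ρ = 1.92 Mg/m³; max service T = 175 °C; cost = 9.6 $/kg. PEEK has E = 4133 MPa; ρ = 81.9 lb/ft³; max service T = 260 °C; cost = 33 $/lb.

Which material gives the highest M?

Screen on constraints: max service T ≥ 150 °C; cost ≤ 16 $/kg. Survivors: concrete, GFRP laminate.
After converting to SI:
  concrete: E = 34.40 GPa, ρ = 2470 kg/m³
  GFRP laminate: E = 34.61 GPa, ρ = 1920 kg/m³
  GFRP laminate: M = 3.06×10⁻³
  concrete: M = 2.37×10⁻³
GFRP laminate has the largest M.

GFRP laminate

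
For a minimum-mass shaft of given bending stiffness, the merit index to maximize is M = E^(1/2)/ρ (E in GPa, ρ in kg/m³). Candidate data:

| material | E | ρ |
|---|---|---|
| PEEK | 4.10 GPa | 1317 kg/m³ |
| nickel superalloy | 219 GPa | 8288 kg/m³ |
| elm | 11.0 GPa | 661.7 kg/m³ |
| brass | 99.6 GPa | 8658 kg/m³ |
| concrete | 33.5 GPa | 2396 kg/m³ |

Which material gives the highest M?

elm

Per-candidate index values:
  elm: M = 5.01×10⁻³
  concrete: M = 2.42×10⁻³
  nickel superalloy: M = 1.79×10⁻³
  PEEK: M = 1.54×10⁻³
  brass: M = 1.15×10⁻³
Highest index: elm.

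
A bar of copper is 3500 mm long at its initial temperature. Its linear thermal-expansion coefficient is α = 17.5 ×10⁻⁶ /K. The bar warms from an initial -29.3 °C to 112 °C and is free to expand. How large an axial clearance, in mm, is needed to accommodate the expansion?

ΔT = 112 − (-29.3) = 141.3 K.
ΔL = α·L₀·ΔT = 17.5×10⁻⁶ × 3500 mm × 141.3 K = 8.65 mm.

8.65 mm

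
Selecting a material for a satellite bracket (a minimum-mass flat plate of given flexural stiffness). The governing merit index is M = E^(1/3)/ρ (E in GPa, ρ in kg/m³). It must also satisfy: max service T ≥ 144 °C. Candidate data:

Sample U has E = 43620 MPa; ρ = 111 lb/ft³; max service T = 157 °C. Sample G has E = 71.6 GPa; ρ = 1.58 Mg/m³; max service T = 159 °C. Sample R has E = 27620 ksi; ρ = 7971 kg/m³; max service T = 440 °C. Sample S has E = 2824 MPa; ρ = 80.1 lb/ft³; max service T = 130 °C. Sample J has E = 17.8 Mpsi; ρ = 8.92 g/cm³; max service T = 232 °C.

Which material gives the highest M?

Screen on constraints: max service T ≥ 144 °C. Survivors: sample U, sample G, sample R, sample J.
Putting every candidate on a common basis:
  sample U: E = 43.62 GPa, ρ = 1778 kg/m³
  sample G: E = 71.60 GPa, ρ = 1580 kg/m³
  sample R: E = 190.4 GPa, ρ = 7971 kg/m³
  sample J: E = 122.7 GPa, ρ = 8920 kg/m³
  sample G: M = 2.63×10⁻³
  sample U: M = 1.98×10⁻³
  sample R: M = 0.722×10⁻³
  sample J: M = 0.557×10⁻³
Sample G ranks first.

sample G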